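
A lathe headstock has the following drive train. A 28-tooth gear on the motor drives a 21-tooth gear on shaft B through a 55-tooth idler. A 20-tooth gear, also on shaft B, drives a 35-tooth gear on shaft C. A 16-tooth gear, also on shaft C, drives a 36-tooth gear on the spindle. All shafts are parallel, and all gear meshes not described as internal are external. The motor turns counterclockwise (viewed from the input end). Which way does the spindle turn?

counterclockwise

the motor → shaft B: driver → idler → driven is 2 external meshes, 2 reversals → CCW.
shaft B → shaft C: external mesh, 1 reversal → CW.
shaft C → the spindle: external mesh, 1 reversal → CCW.
4 reversals in total — an even number — so the spindle turns the same way as the motor.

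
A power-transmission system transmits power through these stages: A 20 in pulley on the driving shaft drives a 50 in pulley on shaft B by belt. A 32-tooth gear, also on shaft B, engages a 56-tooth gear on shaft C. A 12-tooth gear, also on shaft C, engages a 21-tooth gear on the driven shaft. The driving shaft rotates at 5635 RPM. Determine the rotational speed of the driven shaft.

Belt: ratio = 50/20 = 2.5, so shaft B turns at 5635 / 2.5 = 2254 RPM.
Gear mesh: ratio = 56/32 = 1.75, so shaft C turns at 2254 / 1.75 = 1288 RPM.
Gear mesh: ratio = 21/12 = 1.75, so the driven shaft turns at 1288 / 1.75 = 736 RPM.

736 RPM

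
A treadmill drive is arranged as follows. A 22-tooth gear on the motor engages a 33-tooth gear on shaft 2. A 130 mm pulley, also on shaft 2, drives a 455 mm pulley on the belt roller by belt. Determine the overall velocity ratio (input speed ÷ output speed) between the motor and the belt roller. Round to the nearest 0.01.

Each stage contributes driven/driver: gear mesh 33/22 = 1.5, belt 455/130 = 3.5.
Overall: 1.5 × 3.5 = 5.25.

5.25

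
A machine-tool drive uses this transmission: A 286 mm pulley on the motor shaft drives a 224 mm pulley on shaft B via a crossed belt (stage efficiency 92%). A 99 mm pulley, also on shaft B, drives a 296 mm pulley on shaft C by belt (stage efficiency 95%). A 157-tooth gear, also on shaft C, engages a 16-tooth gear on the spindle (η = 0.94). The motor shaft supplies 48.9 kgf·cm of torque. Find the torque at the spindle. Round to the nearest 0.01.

9.59 kgf·cm

After the belt (224/286): 48.9 × 0.78322 × 0.92 = 35.235 kgf·cm
After the belt (296/99): 35.235 × 2.9899 × 0.95 = 100.08 kgf·cm
After the gear mesh (16/157): 100.08 × 0.10191 × 0.94 = 9.5875 kgf·cm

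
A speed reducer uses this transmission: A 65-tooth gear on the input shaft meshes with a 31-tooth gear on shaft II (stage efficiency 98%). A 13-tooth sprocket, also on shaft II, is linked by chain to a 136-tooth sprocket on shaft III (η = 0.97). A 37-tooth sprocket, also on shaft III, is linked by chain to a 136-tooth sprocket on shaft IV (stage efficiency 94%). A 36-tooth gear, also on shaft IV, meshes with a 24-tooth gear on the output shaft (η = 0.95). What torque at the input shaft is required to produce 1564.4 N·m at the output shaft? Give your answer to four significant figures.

150.7 N·m

Overall ratio R = 0.47692 × 10.462 × 3.6757 × 0.66667 = 12.226; overall efficiency η = 0.98 × 0.97 × 0.94 × 0.95 = 0.8489.
Input torque = output torque / (R × η) = 1564.4 / (12.226 × 0.8489) = 150.73 N·m.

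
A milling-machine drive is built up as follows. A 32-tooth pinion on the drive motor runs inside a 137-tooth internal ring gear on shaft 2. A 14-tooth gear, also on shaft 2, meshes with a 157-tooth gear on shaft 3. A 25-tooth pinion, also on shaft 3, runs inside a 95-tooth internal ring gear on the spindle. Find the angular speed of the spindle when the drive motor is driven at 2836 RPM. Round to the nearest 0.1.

Internal gear: ratio = 137/32 = 4.2812, so shaft 2 turns at 2836 / 4.2812 = 662.42 RPM.
Gear mesh: ratio = 157/14 = 11.214, so shaft 3 turns at 662.42 / 11.214 = 59.07 RPM.
Internal gear: ratio = 95/25 = 3.8, so the spindle turns at 59.07 / 3.8 = 15.545 RPM.

15.5 RPM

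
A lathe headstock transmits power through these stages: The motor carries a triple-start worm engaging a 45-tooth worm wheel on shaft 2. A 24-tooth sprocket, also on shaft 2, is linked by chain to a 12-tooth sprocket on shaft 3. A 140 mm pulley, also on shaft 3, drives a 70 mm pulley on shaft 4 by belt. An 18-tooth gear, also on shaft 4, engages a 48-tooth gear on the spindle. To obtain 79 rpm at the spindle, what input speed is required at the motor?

790 rpm

Overall ratio R = 15 × 0.5 × 0.5 × 2.6667 = 10.
Required input speed = output speed × R = 79 × 10 = 790 rpm.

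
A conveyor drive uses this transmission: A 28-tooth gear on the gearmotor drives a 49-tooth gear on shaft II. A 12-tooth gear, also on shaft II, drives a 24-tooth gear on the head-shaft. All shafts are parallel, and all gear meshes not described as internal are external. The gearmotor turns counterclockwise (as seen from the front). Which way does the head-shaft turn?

counterclockwise

the gearmotor → shaft II: external mesh, 1 reversal → CW.
shaft II → the head-shaft: external mesh, 1 reversal → CCW.
2 reversals in total — an even number — so the head-shaft turns the same way as the gearmotor.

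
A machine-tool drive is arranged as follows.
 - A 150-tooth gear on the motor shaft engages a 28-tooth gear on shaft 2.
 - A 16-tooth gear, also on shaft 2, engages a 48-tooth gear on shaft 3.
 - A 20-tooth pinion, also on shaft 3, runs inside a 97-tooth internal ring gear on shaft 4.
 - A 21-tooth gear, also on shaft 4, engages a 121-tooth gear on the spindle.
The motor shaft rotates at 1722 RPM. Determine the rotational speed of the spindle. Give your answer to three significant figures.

gear mesh 28/150 = 0.18667 → 1722/0.18667 = 9225 RPM
gear mesh 48/16 = 3 → 9225/3 = 3075 RPM
internal gear 97/20 = 4.85 → 3075/4.85 = 634.02 RPM
gear mesh 121/21 = 5.7619 → 634.02/5.7619 = 110.04 RPM

110 RPM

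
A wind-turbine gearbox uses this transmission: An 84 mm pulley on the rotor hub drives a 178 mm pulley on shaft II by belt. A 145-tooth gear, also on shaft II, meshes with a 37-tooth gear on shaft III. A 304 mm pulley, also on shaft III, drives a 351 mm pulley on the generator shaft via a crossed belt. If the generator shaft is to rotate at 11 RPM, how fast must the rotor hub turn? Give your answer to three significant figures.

6.87 RPM

Overall ratio R = 2.119 × 0.25517 × 1.1546 = 0.62432.
Required input speed = output speed × R = 11 × 0.62432 = 6.8675 RPM.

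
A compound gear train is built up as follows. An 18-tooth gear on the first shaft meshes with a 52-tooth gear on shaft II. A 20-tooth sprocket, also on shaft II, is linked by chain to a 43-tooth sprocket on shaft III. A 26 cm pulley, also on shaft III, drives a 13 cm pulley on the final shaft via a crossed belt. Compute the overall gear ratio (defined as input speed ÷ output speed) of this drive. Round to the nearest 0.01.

Each stage contributes driven/driver: gear mesh 52/18 = 2.8889, chain 43/20 = 2.15, belt 13/26 = 0.5.
Overall: 2.8889 × 2.15 × 0.5 = 3.1056.

3.11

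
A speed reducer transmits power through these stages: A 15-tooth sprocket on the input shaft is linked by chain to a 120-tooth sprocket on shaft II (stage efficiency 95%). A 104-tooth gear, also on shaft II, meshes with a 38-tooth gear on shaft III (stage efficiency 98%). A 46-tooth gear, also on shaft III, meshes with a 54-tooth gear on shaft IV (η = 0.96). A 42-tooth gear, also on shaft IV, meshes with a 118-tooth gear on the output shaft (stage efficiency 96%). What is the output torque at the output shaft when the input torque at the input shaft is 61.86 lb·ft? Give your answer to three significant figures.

512 lb·ft

After the chain (120/15): 61.86 × 8 × 0.95 = 470.14 lb·ft
After the gear mesh (38/104): 470.14 × 0.36538 × 0.98 = 168.34 lb·ft
After the gear mesh (54/46): 168.34 × 1.1739 × 0.96 = 189.72 lb·ft
After the gear mesh (118/42): 189.72 × 2.8095 × 0.96 = 511.69 lb·ft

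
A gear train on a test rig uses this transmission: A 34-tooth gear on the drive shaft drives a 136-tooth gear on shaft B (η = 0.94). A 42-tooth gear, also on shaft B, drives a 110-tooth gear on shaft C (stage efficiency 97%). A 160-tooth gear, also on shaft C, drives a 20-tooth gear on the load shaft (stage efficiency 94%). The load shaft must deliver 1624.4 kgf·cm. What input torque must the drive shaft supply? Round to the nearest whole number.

Overall ratio R = 4 × 2.619 × 0.125 = 1.3095; overall efficiency η = 0.94 × 0.97 × 0.94 = 0.8571.
Input torque = output torque / (R × η) = 1624.4 / (1.3095 × 0.8571) = 1447.3 kgf·cm.

1447 kgf·cm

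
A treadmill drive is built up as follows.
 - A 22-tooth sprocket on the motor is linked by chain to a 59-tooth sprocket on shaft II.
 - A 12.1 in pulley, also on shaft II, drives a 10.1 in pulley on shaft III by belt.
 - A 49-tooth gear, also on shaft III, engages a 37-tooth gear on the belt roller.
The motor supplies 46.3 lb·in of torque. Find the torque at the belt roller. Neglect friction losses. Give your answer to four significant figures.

78.26 lb·in

chain 59/22 = 2.6818 → τ = 46.3·2.6818 = 124.17 lb·in
belt 10.1/12.1 = 0.83471 → τ = 124.17·0.83471 = 103.64 lb·in
gear mesh 37/49 = 0.7551 → τ = 103.64·0.7551 = 78.262 lb·in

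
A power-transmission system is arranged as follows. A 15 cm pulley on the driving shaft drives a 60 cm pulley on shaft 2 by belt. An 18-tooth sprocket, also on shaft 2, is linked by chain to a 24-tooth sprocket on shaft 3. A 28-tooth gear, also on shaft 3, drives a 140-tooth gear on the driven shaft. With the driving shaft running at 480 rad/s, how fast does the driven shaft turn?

Belt: ratio = 60/15 = 4, so shaft 2 turns at 480 / 4 = 120 rad/s.
Chain: ratio = 24/18 = 1.3333, so shaft 3 turns at 120 / 1.3333 = 90 rad/s.
Gear mesh: ratio = 140/28 = 5, so the driven shaft turns at 90 / 5 = 18 rad/s.

18 rad/s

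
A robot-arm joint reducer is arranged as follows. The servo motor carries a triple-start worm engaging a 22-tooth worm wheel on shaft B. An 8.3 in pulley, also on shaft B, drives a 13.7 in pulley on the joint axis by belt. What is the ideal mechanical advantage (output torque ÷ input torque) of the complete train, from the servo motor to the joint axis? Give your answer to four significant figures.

Each stage contributes driven/driver: worm 22/3 = 7.3333, belt 13.7/8.3 = 1.6506.
Overall: 7.3333 × 1.6506 = 12.104.

12.10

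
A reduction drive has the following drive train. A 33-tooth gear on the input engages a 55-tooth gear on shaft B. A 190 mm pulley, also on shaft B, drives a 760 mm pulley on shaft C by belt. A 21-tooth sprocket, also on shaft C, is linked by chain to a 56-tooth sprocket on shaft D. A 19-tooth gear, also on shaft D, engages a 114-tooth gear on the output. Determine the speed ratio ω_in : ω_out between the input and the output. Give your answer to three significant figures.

107

Each stage contributes driven/driver: gear mesh 55/33 = 1.6667, belt 760/190 = 4, chain 56/21 = 2.6667, gear mesh 114/19 = 6.
Overall: 1.6667 × 4 × 2.6667 × 6 = 106.67.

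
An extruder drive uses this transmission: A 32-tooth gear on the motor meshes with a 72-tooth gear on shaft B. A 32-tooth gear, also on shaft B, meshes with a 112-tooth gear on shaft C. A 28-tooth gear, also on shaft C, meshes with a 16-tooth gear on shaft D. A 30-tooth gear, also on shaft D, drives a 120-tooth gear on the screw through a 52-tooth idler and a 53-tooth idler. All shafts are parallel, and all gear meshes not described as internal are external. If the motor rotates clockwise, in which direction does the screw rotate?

clockwise

the motor → shaft B: external mesh, 1 reversal → CCW.
shaft B → shaft C: external mesh, 1 reversal → CW.
shaft C → shaft D: external mesh, 1 reversal → CCW.
shaft D → the screw: driver → idler → idler → driven is 3 external meshes, 3 reversals → CW.
6 reversals in total — an even number — so the screw turns the same way as the motor.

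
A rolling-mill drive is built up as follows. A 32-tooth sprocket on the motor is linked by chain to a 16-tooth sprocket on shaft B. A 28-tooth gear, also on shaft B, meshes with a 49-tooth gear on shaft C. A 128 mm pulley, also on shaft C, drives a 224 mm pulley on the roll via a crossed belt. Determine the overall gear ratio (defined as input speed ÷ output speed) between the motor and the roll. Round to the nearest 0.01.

Each stage contributes driven/driver: chain 16/32 = 0.5, gear mesh 49/28 = 1.75, belt 224/128 = 1.75.
Overall: 0.5 × 1.75 × 1.75 = 1.5312.

1.53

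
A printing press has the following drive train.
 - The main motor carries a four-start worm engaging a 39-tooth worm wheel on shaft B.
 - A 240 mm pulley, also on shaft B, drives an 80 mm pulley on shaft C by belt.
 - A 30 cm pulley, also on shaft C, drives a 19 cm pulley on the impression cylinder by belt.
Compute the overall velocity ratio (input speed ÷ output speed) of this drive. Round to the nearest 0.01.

Each stage contributes driven/driver: worm 39/4 = 9.75, belt 80/240 = 0.33333, belt 19/30 = 0.63333.
Overall: 9.75 × 0.33333 × 0.63333 = 2.0583.

2.06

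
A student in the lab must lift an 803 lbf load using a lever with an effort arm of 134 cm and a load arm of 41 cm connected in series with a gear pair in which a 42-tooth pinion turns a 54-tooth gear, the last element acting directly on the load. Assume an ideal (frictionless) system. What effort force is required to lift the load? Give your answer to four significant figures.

Lever MA = effort arm / load arm = 134/41 = 3.2683.
Gear pair MA = 54/42 = 1.2857.
Combined ideal MA = 3.2683 × 1.2857 = 4.2021.
Effort = load / MA = 803 / 4.2021 = 191.1 lbf.

191.1 lbf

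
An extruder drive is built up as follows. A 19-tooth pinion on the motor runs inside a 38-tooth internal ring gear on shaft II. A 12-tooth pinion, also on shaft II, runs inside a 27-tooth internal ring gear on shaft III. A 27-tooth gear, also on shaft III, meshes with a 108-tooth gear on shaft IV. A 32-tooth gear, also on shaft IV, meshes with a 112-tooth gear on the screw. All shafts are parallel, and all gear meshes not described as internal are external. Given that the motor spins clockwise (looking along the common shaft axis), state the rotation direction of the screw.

the motor → shaft II: internal mesh, same direction → CW.
shaft II → shaft III: internal mesh, same direction → CW.
shaft III → shaft IV: external mesh, 1 reversal → CCW.
shaft IV → the screw: external mesh, 1 reversal → CW.
2 reversals in total — an even number — so the screw turns the same way as the motor.

clockwise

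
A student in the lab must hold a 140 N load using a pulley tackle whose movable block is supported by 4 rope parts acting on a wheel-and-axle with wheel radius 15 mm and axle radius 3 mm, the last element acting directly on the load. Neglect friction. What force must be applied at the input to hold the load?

Block-and-tackle MA = number of supporting rope parts = 4.
Wheel-and-axle MA = R/r = 15/3 = 5.
Combined ideal MA = 4 × 5 = 20.
Effort = load / MA = 140 / 20 = 7 N.

7 N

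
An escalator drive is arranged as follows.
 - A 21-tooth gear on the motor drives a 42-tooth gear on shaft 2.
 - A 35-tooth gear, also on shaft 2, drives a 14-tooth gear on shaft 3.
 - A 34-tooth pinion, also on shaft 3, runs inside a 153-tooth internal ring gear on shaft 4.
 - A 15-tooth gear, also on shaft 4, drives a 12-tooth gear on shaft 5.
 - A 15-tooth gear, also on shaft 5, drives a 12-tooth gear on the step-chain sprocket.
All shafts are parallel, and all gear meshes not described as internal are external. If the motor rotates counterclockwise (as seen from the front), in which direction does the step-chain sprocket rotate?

the motor → shaft 2: external mesh, 1 reversal → CW.
shaft 2 → shaft 3: external mesh, 1 reversal → CCW.
shaft 3 → shaft 4: internal mesh, same direction → CCW.
shaft 4 → shaft 5: external mesh, 1 reversal → CW.
shaft 5 → the step-chain sprocket: external mesh, 1 reversal → CCW.
4 reversals in total — an even number — so the step-chain sprocket turns the same way as the motor.

counterclockwise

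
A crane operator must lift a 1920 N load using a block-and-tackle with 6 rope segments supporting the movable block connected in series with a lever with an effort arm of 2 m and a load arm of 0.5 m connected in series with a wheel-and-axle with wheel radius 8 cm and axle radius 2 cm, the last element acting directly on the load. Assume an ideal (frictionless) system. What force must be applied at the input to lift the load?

20 N

Block-and-tackle MA = number of supporting rope parts = 6.
Lever MA = effort arm / load arm = 2/0.5 = 4.
Wheel-and-axle MA = R/r = 8/2 = 4.
Combined ideal MA = 6 × 4 × 4 = 96.
Effort = load / MA = 1920 / 96 = 20 N.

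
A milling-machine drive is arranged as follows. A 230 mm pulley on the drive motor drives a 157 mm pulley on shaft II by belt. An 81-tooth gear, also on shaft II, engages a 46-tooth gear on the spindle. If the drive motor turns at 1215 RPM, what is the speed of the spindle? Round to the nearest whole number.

3134 RPM

belt 157/230 = 0.68261 → 1215/0.68261 = 1779.9 RPM
gear mesh 46/81 = 0.5679 → 1779.9/0.5679 = 3134.2 RPM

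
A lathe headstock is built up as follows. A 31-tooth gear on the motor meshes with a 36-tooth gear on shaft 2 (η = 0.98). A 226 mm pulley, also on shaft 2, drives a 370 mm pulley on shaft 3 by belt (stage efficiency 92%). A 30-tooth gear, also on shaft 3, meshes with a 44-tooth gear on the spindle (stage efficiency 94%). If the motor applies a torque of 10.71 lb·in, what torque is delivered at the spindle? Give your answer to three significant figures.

gear mesh 36/31 = 1.1613 → τ = 10.71·1.1613·0.98 = 12.189 lb·in
belt 370/226 = 1.6372 → τ = 12.189·1.6372·0.92 = 18.359 lb·in
gear mesh 44/30 = 1.4667 → τ = 18.359·1.4667·0.94 = 25.31 lb·in

25.3 lb·in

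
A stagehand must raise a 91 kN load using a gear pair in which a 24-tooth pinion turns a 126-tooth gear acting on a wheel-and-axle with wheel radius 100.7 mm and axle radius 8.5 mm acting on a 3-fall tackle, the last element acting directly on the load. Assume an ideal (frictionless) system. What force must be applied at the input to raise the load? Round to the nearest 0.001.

0.488 kN

Gear pair MA = 126/24 = 5.25.
Wheel-and-axle MA = R/r = 100.7/8.5 = 11.847.
Block-and-tackle MA = number of supporting rope parts = 3.
Combined ideal MA = 5.25 × 11.847 × 3 = 186.59.
Effort = load / MA = 91 / 186.59 = 0.4877 kN.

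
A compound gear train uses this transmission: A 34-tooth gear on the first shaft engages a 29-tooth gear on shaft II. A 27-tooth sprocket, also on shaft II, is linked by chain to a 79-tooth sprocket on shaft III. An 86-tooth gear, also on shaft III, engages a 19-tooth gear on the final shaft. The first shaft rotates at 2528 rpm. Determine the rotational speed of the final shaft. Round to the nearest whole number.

the first shaft → shaft II (gear mesh, 29/34): 2528 ÷ 0.85294 = 2963.9 rpm
shaft II → shaft III (chain, 79/27): 2963.9 ÷ 2.9259 = 1013 rpm
shaft III → the final shaft (gear mesh, 19/86): 1013 ÷ 0.22093 = 4585 rpm

4585 rpm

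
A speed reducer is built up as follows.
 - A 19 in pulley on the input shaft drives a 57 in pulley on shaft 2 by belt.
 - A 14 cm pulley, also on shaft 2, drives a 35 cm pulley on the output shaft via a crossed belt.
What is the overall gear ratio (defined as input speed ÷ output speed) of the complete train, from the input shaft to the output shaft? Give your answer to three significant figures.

Each stage contributes driven/driver: belt 57/19 = 3, belt 35/14 = 2.5.
Overall: 3 × 2.5 = 7.5.

7.50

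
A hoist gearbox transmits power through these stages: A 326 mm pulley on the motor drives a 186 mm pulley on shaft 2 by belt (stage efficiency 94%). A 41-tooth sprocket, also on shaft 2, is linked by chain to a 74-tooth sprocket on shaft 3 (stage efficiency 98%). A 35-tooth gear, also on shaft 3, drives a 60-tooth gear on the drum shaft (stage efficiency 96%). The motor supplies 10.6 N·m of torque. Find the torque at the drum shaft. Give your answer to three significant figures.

16.5 N·m

Belt: ratio = 186/326 = 0.57055; torque at shaft 2 = 10.6 × 0.57055 × 0.94 = 5.685 N·m.
Chain: ratio = 74/41 = 1.8049; torque at shaft 3 = 5.685 × 1.8049 × 0.98 = 10.055 N·m.
Gear mesh: ratio = 60/35 = 1.7143; torque at the drum shaft = 10.055 × 1.7143 × 0.96 = 16.548 N·m.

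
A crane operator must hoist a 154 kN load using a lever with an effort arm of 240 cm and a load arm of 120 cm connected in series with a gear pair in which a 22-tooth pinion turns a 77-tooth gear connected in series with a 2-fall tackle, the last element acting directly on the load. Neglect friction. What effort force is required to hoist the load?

11 kN

Lever MA = effort arm / load arm = 240/120 = 2.
Gear pair MA = 77/22 = 3.5.
Block-and-tackle MA = number of supporting rope parts = 2.
Combined ideal MA = 2 × 3.5 × 2 = 14.
Effort = load / MA = 154 / 14 = 11 kN.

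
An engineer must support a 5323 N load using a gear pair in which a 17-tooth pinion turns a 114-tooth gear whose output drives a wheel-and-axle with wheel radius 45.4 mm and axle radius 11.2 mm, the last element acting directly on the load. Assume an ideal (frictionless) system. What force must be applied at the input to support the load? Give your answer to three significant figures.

196 N

Gear pair MA = 114/17 = 6.7059.
Wheel-and-axle MA = R/r = 45.4/11.2 = 4.0536.
Combined ideal MA = 6.7059 × 4.0536 = 27.183.
Effort = load / MA = 5323 / 27.183 = 195.82 N.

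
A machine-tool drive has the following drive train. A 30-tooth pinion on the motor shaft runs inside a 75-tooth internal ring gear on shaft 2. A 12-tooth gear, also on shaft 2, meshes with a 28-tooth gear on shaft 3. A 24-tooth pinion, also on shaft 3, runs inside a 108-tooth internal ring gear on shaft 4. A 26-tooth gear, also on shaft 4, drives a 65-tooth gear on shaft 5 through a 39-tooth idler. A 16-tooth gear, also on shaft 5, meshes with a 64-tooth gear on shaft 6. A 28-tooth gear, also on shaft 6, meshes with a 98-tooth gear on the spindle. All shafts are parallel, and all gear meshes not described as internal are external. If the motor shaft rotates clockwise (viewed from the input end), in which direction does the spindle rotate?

anticlockwise

the motor shaft → shaft 2: internal mesh, same direction → CW.
shaft 2 → shaft 3: external mesh, 1 reversal → CCW.
shaft 3 → shaft 4: internal mesh, same direction → CCW.
shaft 4 → shaft 5: driver → idler → driven is 2 external meshes, 2 reversals → CCW.
shaft 5 → shaft 6: external mesh, 1 reversal → CW.
shaft 6 → the spindle: external mesh, 1 reversal → CCW.
5 reversals in total — an odd number — so the spindle turns opposite to the motor shaft.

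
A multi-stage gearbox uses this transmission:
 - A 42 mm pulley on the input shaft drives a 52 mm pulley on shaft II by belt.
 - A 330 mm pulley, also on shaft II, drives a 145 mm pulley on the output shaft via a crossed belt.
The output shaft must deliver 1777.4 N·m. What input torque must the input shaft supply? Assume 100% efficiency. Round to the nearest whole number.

3267 N·m

Overall ratio R = 1.2381 × 0.43939 = 0.54401.
Input torque = output torque / R = 1777.4 / 0.54401 = 3267.2 N·m.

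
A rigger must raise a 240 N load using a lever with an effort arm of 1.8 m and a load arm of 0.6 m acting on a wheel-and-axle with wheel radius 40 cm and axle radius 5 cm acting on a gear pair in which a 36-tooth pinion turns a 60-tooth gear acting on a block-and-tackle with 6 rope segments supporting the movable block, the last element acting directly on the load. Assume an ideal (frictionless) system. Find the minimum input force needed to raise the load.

Lever MA = effort arm / load arm = 1.8/0.6 = 3.
Wheel-and-axle MA = R/r = 40/5 = 8.
Gear pair MA = 60/36 = 1.6667.
Block-and-tackle MA = number of supporting rope parts = 6.
Combined ideal MA = 3 × 8 × 1.6667 × 6 = 240.
Effort = load / MA = 240 / 240 = 1 N.

1 N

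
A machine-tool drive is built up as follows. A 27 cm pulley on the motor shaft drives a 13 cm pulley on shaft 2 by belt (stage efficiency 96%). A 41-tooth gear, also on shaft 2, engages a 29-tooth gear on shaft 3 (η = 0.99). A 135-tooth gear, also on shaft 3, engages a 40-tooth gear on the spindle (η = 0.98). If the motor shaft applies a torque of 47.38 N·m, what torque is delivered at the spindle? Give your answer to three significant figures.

4.45 N·m

belt 13/27 = 0.48148 → τ = 47.38·0.48148·0.96 = 21.9 N·m
gear mesh 29/41 = 0.70732 → τ = 21.9·0.70732·0.99 = 15.335 N·m
gear mesh 40/135 = 0.2963 → τ = 15.335·0.2963·0.98 = 4.4529 N·m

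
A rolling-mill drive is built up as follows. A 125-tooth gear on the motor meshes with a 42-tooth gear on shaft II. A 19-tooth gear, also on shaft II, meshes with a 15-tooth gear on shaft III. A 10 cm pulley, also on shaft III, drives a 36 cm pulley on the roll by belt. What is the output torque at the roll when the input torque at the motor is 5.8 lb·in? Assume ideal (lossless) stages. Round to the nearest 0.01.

Gear mesh: ratio = 42/125 = 0.336; torque at shaft II = 5.8 × 0.336 = 1.9488 lb·in.
Gear mesh: ratio = 15/19 = 0.78947; torque at shaft III = 1.9488 × 0.78947 = 1.5385 lb·in.
Belt: ratio = 36/10 = 3.6; torque at the roll = 1.5385 × 3.6 = 5.5387 lb·in.

5.54 lb·in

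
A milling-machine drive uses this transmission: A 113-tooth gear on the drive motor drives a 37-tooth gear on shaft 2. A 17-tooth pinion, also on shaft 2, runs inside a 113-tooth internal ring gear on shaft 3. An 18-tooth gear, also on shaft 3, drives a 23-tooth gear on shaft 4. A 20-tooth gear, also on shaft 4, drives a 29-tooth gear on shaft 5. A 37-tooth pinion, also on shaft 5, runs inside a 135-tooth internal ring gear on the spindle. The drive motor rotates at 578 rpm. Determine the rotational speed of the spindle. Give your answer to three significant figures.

39.3 rpm

gear mesh 37/113 = 0.32743 → 578/0.32743 = 1765.2 rpm
internal gear 113/17 = 6.6471 → 1765.2/6.6471 = 265.57 rpm
gear mesh 23/18 = 1.2778 → 265.57/1.2778 = 207.84 rpm
gear mesh 29/20 = 1.45 → 207.84/1.45 = 143.33 rpm
internal gear 135/37 = 3.6486 → 143.33/3.6486 = 39.284 rpm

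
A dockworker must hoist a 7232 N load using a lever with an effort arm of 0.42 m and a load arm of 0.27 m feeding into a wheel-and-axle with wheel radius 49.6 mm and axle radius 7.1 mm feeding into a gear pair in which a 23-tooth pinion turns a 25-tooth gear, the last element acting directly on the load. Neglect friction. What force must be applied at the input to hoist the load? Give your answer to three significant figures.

Lever MA = effort arm / load arm = 0.42/0.27 = 1.5556.
Wheel-and-axle MA = R/r = 49.6/7.1 = 6.9859.
Gear pair MA = 25/23 = 1.087.
Combined ideal MA = 1.5556 × 6.9859 × 1.087 = 11.812.
Effort = load / MA = 7232 / 11.812 = 612.26 N.

612 N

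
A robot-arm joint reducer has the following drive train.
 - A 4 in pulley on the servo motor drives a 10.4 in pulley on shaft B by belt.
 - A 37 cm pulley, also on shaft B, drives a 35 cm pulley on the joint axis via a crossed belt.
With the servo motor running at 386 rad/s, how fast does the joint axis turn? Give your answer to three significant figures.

Belt: ratio = 10.4/4 = 2.6, so shaft B turns at 386 / 2.6 = 148.46 rad/s.
Belt: ratio = 35/37 = 0.94595, so the joint axis turns at 148.46 / 0.94595 = 156.95 rad/s.

157 rad/s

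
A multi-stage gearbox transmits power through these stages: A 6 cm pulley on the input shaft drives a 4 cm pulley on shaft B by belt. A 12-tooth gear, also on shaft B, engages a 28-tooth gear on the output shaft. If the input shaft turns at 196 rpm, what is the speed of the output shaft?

126 rpm

the input shaft → shaft B (belt, 4/6): 196 ÷ 0.66667 = 294 rpm
shaft B → the output shaft (gear mesh, 28/12): 294 ÷ 2.3333 = 126 rpm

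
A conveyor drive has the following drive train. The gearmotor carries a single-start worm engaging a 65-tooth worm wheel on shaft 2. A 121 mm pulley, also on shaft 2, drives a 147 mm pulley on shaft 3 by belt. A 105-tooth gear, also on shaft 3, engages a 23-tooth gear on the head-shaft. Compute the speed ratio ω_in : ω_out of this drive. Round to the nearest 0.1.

17.3

Each stage contributes driven/driver: worm 65/1 = 65, belt 147/121 = 1.2149, gear mesh 23/105 = 0.21905.
Overall: 65 × 1.2149 × 0.21905 = 17.298.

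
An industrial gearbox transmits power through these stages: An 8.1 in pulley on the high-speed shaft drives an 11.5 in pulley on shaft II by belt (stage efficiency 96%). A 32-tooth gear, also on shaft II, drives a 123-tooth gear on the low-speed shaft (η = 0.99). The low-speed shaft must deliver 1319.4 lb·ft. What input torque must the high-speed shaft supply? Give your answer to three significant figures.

254 lb·ft

Overall ratio R = 1.4198 × 3.8438 = 5.4572; overall efficiency η = 0.96 × 0.99 = 0.9504.
Input torque = output torque / (R × η) = 1319.4 / (5.4572 × 0.9504) = 254.39 lb·ft.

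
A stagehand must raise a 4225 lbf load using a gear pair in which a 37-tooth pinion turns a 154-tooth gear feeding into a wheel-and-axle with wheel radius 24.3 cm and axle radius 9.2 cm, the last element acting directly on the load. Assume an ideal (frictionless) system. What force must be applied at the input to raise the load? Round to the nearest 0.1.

384.3 lbf

Gear pair MA = 154/37 = 4.1622.
Wheel-and-axle MA = R/r = 24.3/9.2 = 2.6413.
Combined ideal MA = 4.1622 × 2.6413 = 10.994.
Effort = load / MA = 4225 / 10.994 = 384.32 lbf.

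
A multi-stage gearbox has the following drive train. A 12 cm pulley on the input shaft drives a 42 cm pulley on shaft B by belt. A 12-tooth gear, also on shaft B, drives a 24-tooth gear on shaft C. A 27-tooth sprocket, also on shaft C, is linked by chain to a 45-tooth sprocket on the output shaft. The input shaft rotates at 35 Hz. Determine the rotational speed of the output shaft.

the input shaft → shaft B (belt, 42/12): 35 ÷ 3.5 = 10 Hz
shaft B → shaft C (gear mesh, 24/12): 10 ÷ 2 = 5 Hz
shaft C → the output shaft (chain, 45/27): 5 ÷ 1.6667 = 3 Hz

3 Hz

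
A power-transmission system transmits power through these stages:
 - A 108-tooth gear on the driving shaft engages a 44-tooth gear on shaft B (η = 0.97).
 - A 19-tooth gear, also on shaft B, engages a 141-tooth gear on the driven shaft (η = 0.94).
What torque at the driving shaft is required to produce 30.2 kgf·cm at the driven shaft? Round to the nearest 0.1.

Overall ratio R = 0.40741 × 7.4211 = 3.0234; overall efficiency η = 0.97 × 0.94 = 0.9118.
Input torque = output torque / (R × η) = 30.2 / (3.0234 × 0.9118) = 10.955 kgf·cm.

11.0 kgf·cm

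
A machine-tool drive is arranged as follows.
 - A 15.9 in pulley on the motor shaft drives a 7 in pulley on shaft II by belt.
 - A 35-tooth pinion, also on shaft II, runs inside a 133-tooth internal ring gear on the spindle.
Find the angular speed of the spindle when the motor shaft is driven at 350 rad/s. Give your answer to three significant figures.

belt 7/15.9 = 0.44025 → 350/0.44025 = 795 rad/s
internal gear 133/35 = 3.8 → 795/3.8 = 209.21 rad/s

209 rad/s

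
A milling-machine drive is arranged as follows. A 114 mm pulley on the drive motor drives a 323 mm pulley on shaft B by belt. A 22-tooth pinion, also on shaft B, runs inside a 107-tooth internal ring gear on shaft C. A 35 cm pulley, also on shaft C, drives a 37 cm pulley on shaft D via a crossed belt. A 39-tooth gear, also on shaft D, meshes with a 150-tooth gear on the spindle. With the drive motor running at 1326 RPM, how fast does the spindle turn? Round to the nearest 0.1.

23.7 RPM

Belt: ratio = 323/114 = 2.8333, so shaft B turns at 1326 / 2.8333 = 468 RPM.
Internal gear: ratio = 107/22 = 4.8636, so shaft C turns at 468 / 4.8636 = 96.224 RPM.
Belt: ratio = 37/35 = 1.0571, so shaft D turns at 96.224 / 1.0571 = 91.023 RPM.
Gear mesh: ratio = 150/39 = 3.8462, so the spindle turns at 91.023 / 3.8462 = 23.666 RPM.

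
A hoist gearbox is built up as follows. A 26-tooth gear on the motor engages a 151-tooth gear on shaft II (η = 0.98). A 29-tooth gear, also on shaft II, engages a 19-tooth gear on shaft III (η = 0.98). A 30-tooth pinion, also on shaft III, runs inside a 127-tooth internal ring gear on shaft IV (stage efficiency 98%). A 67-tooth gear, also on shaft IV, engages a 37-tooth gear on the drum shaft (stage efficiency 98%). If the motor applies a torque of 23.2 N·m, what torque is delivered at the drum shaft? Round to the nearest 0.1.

190.4 N·m

After the gear mesh (151/26): 23.2 × 5.8077 × 0.98 = 132.04 N·m
After the gear mesh (19/29): 132.04 × 0.65517 × 0.98 = 84.781 N·m
After the internal gear (127/30): 84.781 × 4.2333 × 0.98 = 351.73 N·m
After the gear mesh (37/67): 351.73 × 0.55224 × 0.98 = 190.35 N·m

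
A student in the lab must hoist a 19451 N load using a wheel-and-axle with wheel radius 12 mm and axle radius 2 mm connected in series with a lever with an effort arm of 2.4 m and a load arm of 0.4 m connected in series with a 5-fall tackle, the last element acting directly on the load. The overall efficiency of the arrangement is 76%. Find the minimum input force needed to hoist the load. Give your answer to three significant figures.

142 N

Wheel-and-axle MA = R/r = 12/2 = 6.
Lever MA = effort arm / load arm = 2.4/0.4 = 6.
Block-and-tackle MA = number of supporting rope parts = 5.
Combined ideal MA = 6 × 6 × 5 = 180.
Actual MA = 180 × 0.76 = 136.8.
Effort = load / actual MA = 19451 / 136.8 = 142.19 N.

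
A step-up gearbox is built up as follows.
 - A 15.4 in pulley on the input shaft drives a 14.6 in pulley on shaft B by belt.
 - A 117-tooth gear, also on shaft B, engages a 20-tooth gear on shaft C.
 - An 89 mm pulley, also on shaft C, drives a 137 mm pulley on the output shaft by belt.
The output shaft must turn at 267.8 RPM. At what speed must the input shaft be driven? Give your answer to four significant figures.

66.81 RPM

Overall ratio R = 0.94805 × 0.17094 × 1.5393 = 0.24946.
Required input speed = output speed × R = 267.8 × 0.24946 = 66.806 RPM.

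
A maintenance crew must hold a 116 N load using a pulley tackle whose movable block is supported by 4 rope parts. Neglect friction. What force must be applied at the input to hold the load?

29 N

Block-and-tackle MA = number of supporting rope parts = 4.
Effort = load / MA = 116 / 4 = 29 N.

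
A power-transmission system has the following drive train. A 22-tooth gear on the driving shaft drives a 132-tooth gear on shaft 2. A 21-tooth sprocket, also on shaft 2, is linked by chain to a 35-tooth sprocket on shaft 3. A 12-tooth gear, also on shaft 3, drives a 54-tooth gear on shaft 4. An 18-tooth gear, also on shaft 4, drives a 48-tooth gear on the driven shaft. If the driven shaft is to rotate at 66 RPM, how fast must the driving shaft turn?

Overall ratio R = 6 × 1.6667 × 4.5 × 2.6667 = 120.
Required input speed = output speed × R = 66 × 120 = 7920 RPM.

7920 RPM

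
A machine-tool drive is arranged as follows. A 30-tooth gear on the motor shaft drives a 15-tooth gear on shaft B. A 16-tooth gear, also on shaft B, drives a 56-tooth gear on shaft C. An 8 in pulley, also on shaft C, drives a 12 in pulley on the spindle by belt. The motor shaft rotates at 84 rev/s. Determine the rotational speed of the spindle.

32 rev/s

gear mesh 15/30 = 0.5 → 84/0.5 = 168 rev/s
gear mesh 56/16 = 3.5 → 168/3.5 = 48 rev/s
belt 12/8 = 1.5 → 48/1.5 = 32 rev/s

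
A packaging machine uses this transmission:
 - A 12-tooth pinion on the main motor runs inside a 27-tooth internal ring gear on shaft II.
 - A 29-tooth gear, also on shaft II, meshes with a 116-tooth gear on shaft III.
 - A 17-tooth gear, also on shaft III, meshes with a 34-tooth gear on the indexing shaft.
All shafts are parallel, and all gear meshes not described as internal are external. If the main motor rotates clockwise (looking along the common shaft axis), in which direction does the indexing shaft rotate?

clockwise

the main motor → shaft II: internal mesh, same direction → CW.
shaft II → shaft III: external mesh, 1 reversal → CCW.
shaft III → the indexing shaft: external mesh, 1 reversal → CW.
2 reversals in total — an even number — so the indexing shaft turns the same way as the main motor.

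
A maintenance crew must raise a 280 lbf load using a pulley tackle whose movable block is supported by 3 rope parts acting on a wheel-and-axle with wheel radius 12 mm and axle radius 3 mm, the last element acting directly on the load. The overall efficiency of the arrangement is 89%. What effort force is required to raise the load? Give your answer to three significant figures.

26.2 lbf

Block-and-tackle MA = number of supporting rope parts = 3.
Wheel-and-axle MA = R/r = 12/3 = 4.
Combined ideal MA = 3 × 4 = 12.
Actual MA = 12 × 0.89 = 10.68.
Effort = load / actual MA = 280 / 10.68 = 26.217 lbf.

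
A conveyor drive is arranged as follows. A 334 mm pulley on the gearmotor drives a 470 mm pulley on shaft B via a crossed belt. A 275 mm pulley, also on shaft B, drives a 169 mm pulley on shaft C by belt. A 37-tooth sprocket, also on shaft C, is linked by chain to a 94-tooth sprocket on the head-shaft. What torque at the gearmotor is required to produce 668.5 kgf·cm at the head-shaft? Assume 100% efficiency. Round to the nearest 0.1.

304.3 kgf·cm

Overall ratio R = 1.4072 × 0.61455 × 2.5405 = 2.197.
Input torque = output torque / R = 668.5 / 2.197 = 304.28 kgf·cm.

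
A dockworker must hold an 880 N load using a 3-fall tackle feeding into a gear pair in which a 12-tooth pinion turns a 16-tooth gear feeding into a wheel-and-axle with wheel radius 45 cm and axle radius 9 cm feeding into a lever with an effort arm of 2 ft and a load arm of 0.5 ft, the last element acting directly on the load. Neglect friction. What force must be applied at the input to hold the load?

11 N

Block-and-tackle MA = number of supporting rope parts = 3.
Gear pair MA = 16/12 = 1.3333.
Wheel-and-axle MA = R/r = 45/9 = 5.
Lever MA = effort arm / load arm = 2/0.5 = 4.
Combined ideal MA = 3 × 1.3333 × 5 × 4 = 80.
Effort = load / MA = 880 / 80 = 11 N.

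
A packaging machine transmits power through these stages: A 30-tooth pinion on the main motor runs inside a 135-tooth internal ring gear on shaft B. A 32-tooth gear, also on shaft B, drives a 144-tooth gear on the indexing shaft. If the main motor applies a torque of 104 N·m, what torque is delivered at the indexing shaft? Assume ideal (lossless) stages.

2106 N·m

Internal gear: ratio = 135/30 = 4.5; torque at shaft B = 104 × 4.5 = 468 N·m.
Gear mesh: ratio = 144/32 = 4.5; torque at the indexing shaft = 468 × 4.5 = 2106 N·m.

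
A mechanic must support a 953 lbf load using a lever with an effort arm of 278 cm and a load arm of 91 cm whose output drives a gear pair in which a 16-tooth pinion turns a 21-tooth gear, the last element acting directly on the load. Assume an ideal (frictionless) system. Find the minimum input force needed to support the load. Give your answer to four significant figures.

237.7 lbf

Lever MA = effort arm / load arm = 278/91 = 3.0549.
Gear pair MA = 21/16 = 1.3125.
Combined ideal MA = 3.0549 × 1.3125 = 4.0096.
Effort = load / MA = 953 / 4.0096 = 237.68 lbf.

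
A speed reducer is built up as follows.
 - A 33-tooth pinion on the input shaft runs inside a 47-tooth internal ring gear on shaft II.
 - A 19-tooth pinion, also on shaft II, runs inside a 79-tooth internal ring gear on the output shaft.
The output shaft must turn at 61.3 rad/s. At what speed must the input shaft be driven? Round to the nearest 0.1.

363.0 rad/s

Overall ratio R = 1.4242 × 4.1579 = 5.9219.
Required input speed = output speed × R = 61.3 × 5.9219 = 363.01 rad/s.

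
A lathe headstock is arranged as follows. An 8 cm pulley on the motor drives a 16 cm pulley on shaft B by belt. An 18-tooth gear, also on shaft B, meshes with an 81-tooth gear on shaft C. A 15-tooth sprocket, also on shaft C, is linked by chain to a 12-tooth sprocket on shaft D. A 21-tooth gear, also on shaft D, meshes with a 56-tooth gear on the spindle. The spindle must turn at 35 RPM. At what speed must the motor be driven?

Overall ratio R = 2 × 4.5 × 0.8 × 2.6667 = 19.2.
Required input speed = output speed × R = 35 × 19.2 = 672 RPM.

672 RPM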